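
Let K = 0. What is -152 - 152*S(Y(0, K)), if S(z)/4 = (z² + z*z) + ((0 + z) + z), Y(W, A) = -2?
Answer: -2584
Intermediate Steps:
S(z) = 8*z + 8*z² (S(z) = 4*((z² + z*z) + ((0 + z) + z)) = 4*((z² + z²) + (z + z)) = 4*(2*z² + 2*z) = 4*(2*z + 2*z²) = 8*z + 8*z²)
-152 - 152*S(Y(0, K)) = -152 - 1216*(-2)*(1 - 2) = -152 - 1216*(-2)*(-1) = -152 - 152*16 = -152 - 2432 = -2584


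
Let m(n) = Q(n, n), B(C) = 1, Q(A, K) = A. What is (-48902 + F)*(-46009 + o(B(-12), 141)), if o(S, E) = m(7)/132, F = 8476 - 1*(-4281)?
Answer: 219515127245/132 ≈ 1.6630e+9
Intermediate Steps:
m(n) = n
F = 12757 (F = 8476 + 4281 = 12757)
o(S, E) = 7/132
(-48902 + F)*(-46009 + o(B(-12), 141)) = (-48902 + 12757)*(-46009 + 7/132) = -36145*(-6073181/132) = 219515127245/132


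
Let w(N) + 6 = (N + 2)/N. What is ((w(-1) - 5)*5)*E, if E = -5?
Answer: 300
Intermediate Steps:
w(N) = -6 + (2 + N)/N (w(N) = -6 + (N + 2)/N = -6 + (2 + N)/N)
((w(-1) - 5)*5)*E = (((-5 + 2/(-1)) - 5)*5)*(-5) = (((-5 + 2*(-1)) - 5)*5)*(-5) = (((-5 - 2) - 5)*5)*(-5) = ((-7 - 5)*5)*(-5) = -12*5*(-5) = -60*(-5) = 300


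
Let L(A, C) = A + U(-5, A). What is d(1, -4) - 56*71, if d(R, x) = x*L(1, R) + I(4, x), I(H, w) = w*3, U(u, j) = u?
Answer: -3972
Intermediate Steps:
I(H, w) = 3*w
L(A, C) = -5 + A (L(A, C) = A - 5 = -5 + A)
d(R, x) = -x (d(R, x) = x*(-5 + 1) + 3*x = x*(-4) + 3*x = -4*x + 3*x = -x)
d(1, -4) - 56*71 = -1*(-4) - 56*71 = 4 - 3976 = -3972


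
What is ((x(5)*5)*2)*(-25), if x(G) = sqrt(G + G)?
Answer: -250*sqrt(10) ≈ -790.57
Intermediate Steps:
x(G) = sqrt(2)*sqrt(G) (x(G) = sqrt(2*G) = sqrt(2)*sqrt(G))
((x(5)*5)*2)*(-25) = (((sqrt(2)*sqrt(5))*5)*2)*(-25) = ((sqrt(10)*5)*2)*(-25) = ((5*sqrt(10))*2)*(-25) = (10*sqrt(10))*(-25) = -250*sqrt(10)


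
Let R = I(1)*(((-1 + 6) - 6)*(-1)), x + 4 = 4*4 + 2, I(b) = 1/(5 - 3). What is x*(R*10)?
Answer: 70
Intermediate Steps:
I(b) = 1/2
x = 14 (x = -4 + (4*4 + 2) = -4 + (16 + 2) = -4 + 18 = 14)
R = 1/2 (R = (((-1 + 6) - 6)*(-1))/2 = ((5 - 6)*(-1))/2 = (-1*(-1))/2 = (1/2)*1 = 1/2 ≈ 0.50000)
x*(R*10) = 14*((1/2)*10) = 14*5 = 70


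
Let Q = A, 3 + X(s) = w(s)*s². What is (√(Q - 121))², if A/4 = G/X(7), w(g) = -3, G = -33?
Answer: -3003/25 ≈ -120.12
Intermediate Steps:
X(s) = -3 - 3*s²
A = 22/25 (A = 4*(-33/(-3 - 3*7²)) = 4*(-33/(-3 - 3*49)) = 4*(-33/(-3 - 147)) = 4*(-33/(-150)) = 4*(-33*(-1/150)) = 4*(11/50) = 22/25 ≈ 0.88000)
Q = 22/25 ≈ 0.88000
(√(Q - 121))² = (√(22/25 - 121))² = (√(-3003/25))² = (I*√3003/5)² = -3003/25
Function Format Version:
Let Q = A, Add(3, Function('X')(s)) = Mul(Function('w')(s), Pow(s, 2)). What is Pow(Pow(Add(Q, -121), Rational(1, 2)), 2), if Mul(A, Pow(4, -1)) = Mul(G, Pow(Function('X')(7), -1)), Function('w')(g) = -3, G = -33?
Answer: Rational(-3003, 25) ≈ -120.12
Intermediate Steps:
Function('X')(s) = Add(-3, Mul(-3, Pow(s, 2)))
A = Rational(22, 25) (A = Mul(4, Mul(-33, Pow(Add(-3, Mul(-3, Pow(7, 2))), -1))) = Mul(4, Mul(-33, Pow(Add(-3, Mul(-3, 49)), -1))) = Mul(4, Mul(-33, Pow(Add(-3, -147), -1))) = Mul(4, Mul(-33, Pow(-150, -1))) = Mul(4, Mul(-33, Rational(-1, 150))) = Mul(4, Rational(11, 50)) = Rational(22, 25) ≈ 0.88000)
Q = Rational(22, 25) ≈ 0.88000
Pow(Pow(Add(Q, -121), Rational(1, 2)), 2) = Pow(Pow(Add(Rational(22, 25), -121), Rational(1, 2)), 2) = Pow(Pow(Rational(-3003, 25), Rational(1, 2)), 2) = Pow(Mul(Rational(1, 5), I, Pow(3003, Rational(1, 2))), 2) = Rational(-3003, 25)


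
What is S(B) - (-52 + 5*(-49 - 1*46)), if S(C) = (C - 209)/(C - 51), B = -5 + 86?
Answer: 7841/15 ≈ 522.73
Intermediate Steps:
B = 81
S(C) = (-209 + C)/(-51 + C)
S(B) - (-52 + 5*(-49 - 1*46)) = (-209 + 81)/(-51 + 81) - (-52 + 5*(-49 - 1*46)) = -128/30 - (-52 + 5*(-49 - 46)) = (1/30)*(-128) - (-52 + 5*(-95)) = -64/15 - (-52 - 475) = -64/15 - 1*(-527) = -64/15 + 527 = 7841/15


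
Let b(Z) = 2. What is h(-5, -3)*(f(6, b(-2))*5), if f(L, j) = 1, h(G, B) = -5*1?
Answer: -25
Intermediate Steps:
h(G, B) = -5
h(-5, -3)*(f(6, b(-2))*5) = -5*5 = -25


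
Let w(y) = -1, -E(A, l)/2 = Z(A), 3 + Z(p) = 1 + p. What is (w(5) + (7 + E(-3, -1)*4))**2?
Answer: 2116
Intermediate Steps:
Z(p) = -2 + p (Z(p) = -3 + (1 + p) = -2 + p)
E(A, l) = 4 - 2*A (E(A, l) = -2*(-2 + A) = 4 - 2*A)
(w(5) + (7 + E(-3, -1)*4))**2 = (-1 + (7 + (4 - 2*(-3))*4))**2 = (-1 + (7 + (4 + 6)*4))**2 = (-1 + (7 + 10*4))**2 = (-1 + (7 + 40))**2 = (-1 + 47)**2 = 46**2 = 2116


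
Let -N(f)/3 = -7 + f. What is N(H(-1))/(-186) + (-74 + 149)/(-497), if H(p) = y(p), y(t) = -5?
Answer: -5307/15407 ≈ -0.34445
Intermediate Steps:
H(p) = -5
N(f) = 21 - 3*f (N(f) = -3*(-7 + f) = 21 - 3*f)
N(H(-1))/(-186) + (-74 + 149)/(-497) = (21 - 3*(-5))/(-186) + (-74 + 149)/(-497) = (21 + 15)*(-1/186) + 75*(-1/497) = 36*(-1/186) - 75/497 = -6/31 - 75/497 = -5307/15407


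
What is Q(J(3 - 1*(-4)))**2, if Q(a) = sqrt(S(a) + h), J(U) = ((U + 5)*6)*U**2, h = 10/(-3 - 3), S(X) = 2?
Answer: 1/3 ≈ 0.33333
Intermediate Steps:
h = -5/3 (h = 10/(-6) = 10*(-1/6) = -5/3 ≈ -1.6667)
J(U) = U**2*(30 + 6*U) (J(U) = ((5 + U)*6)*U**2 = (30 + 6*U)*U**2 = U**2*(30 + 6*U))
Q(a) = sqrt(3)/3 (Q(a) = sqrt(2 - 5/3) = sqrt(1/3) = sqrt(3)/3)
Q(J(3 - 1*(-4)))**2 = (sqrt(3)/3)**2 = 1/3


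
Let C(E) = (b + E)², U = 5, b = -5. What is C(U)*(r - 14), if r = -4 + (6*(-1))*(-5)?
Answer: 0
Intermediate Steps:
r = 26 (r = -4 - 6*(-5) = -4 + 30 = 26)
C(E) = (-5 + E)²
C(U)*(r - 14) = (-5 + 5)²*(26 - 14) = 0²*12 = 0*12 = 0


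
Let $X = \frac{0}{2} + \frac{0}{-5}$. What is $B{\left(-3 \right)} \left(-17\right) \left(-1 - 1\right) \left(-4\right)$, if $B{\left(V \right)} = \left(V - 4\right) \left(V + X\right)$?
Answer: $-2856$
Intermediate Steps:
$X = 0$ ($X = 0 \cdot \frac{1}{2} + 0 \left(- \frac{1}{5}\right) = 0 + 0 = 0$)
$B{\left(V \right)} = V \left(-4 + V\right)$ ($B{\left(V \right)} = \left(V - 4\right) \left(V + 0\right) = \left(-4 + V\right) V = V \left(-4 + V\right)$)
$B{\left(-3 \right)} \left(-17\right) \left(-1 - 1\right) \left(-4\right) = - 3 \left(-4 - 3\right) \left(-17\right) \left(-1 - 1\right) \left(-4\right) = \left(-3\right) \left(-7\right) \left(-17\right) \left(\left(-2\right) \left(-4\right)\right) = 21 \left(-17\right) 8 = \left(-357\right) 8 = -2856$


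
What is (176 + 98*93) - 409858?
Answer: -400568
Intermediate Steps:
(176 + 98*93) - 409858 = (176 + 9114) - 409858 = 9290 - 409858 = -400568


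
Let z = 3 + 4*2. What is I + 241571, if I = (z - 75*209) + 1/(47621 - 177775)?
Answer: 29402699677/130154 ≈ 2.2591e+5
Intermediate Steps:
z = 11 (z = 3 + 8 = 11)
I = -2038732257/130154 (I = (11 - 75*209) + 1/(47621 - 177775) = (11 - 15675) + 1/(-130154) = -15664 - 1/130154 = -2038732257/130154 ≈ -15664.)
I + 241571 = -2038732257/130154 + 241571 = 29402699677/130154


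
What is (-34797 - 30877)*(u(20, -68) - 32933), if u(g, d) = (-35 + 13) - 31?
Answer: 2166322564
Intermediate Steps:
u(g, d) = -53 (u(g, d) = -22 - 31 = -53)
(-34797 - 30877)*(u(20, -68) - 32933) = (-34797 - 30877)*(-53 - 32933) = -65674*(-32986) = 2166322564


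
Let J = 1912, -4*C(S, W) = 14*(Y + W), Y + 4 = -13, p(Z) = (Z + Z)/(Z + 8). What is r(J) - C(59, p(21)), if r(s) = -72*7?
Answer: -32389/58 ≈ -558.43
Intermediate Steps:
p(Z) = 2*Z/(8 + Z) (p(Z) = (2*Z)/(8 + Z) = 2*Z/(8 + Z))
Y = -17 (Y = -4 - 13 = -17)
C(S, W) = 119/2 - 7*W/2 (C(S, W) = -7*(-17 + W)/2 = -(-238 + 14*W)/4 = 119/2 - 7*W/2)
r(s) = -504
r(J) - C(59, p(21)) = -504 - (119/2 - 7*21/(8 + 21)) = -504 - (119/2 - 7*21/29) = -504 - (119/2 - 7/2*42/29) = -504 - (119/2 - 147/29) = -504 - 1*3157/58 = -504 - 3157/58 = -32389/58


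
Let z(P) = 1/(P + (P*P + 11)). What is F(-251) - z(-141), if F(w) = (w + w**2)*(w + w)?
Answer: -622166375501/19751 ≈ -3.1501e+7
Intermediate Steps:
F(w) = 2*w*(w + w**2) (F(w) = (w + w**2)*(2*w) = 2*w*(w + w**2))
z(P) = 1/(11 + P + P**2) (z(P) = 1/(P + (P**2 + 11)) = 1/(P + (11 + P**2)) = 1/(11 + P + P**2))
F(-251) - z(-141) = 2*(-251)**2*(1 - 251) - 1/(11 - 141 + (-141)**2) = 2*63001*(-250) - 1/(11 - 141 + 19881) = -31500500 - 1/19751 = -622166375501/19751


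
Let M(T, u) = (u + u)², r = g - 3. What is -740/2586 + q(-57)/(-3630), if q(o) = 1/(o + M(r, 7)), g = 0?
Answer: -20743577/72489890 ≈ -0.28616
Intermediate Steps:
r = -3 (r = 0 - 3 = -3)
M(T, u) = 4*u² (M(T, u) = (2*u)² = 4*u²)
q(o) = 1/(196 + o) (q(o) = 1/(o + 4*7²) = 1/(o + 4*49) = 1/(o + 196) = 1/(196 + o))
-740/2586 + q(-57)/(-3630) = -740/2586 + 1/((196 - 57)*(-3630)) = -740*1/2586 - 1/3630/139 = -370/1293 + (1/139)*(-1/3630) = -370/1293 - 1/504570 = -20743577/72489890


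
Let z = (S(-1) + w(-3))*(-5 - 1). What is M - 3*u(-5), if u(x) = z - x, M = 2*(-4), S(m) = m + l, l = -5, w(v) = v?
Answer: -185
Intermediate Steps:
S(m) = -5 + m (S(m) = m - 5 = -5 + m)
z = 54 (z = ((-5 - 1) - 3)*(-5 - 1) = (-6 - 3)*(-6) = -9*(-6) = 54)
M = -8
u(x) = 54 - x
M - 3*u(-5) = -8 - 3*(54 - 1*(-5)) = -8 - 3*(54 + 5) = -8 - 3*59 = -8 - 177 = -185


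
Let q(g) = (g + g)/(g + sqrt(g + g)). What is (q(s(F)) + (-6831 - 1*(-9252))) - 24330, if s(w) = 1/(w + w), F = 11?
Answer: -942089/43 + 4*sqrt(11)/43 ≈ -21909.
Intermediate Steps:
s(w) = 1/(2*w)
q(g) = 2*g/(g + sqrt(2)*sqrt(g)) (q(g) = (2*g)/(g + sqrt(2*g)) = (2*g)/(g + sqrt(2)*sqrt(g)) = 2*g/(g + sqrt(2)*sqrt(g)))
(q(s(F)) + (-6831 - 1*(-9252))) - 24330 = (2*((1/2)/11)/((1/2)/11 + sqrt(2)*sqrt((1/2)/11)) + (-6831 - 1*(-9252))) - 24330 = (2*((1/2)*(1/11))/((1/2)*(1/11) + sqrt(2)*sqrt((1/2)*(1/11))) + (-6831 + 9252)) - 24330 = (2*(1/22)/(1/22 + sqrt(2)*sqrt(1/22)) + 2421) - 24330 = (2*(1/22)/(1/22 + sqrt(2)*(sqrt(22)/22)) + 2421) - 24330 = (2*(1/22)/(1/22 + sqrt(11)/11) + 2421) - 24330 = (1/(11*(1/22 + sqrt(11)/11)) + 2421) - 24330 = (2421 + 1/(11*(1/22 + sqrt(11)/11))) - 24330 = -21909 + 1/(11*(1/22 + sqrt(11)/11))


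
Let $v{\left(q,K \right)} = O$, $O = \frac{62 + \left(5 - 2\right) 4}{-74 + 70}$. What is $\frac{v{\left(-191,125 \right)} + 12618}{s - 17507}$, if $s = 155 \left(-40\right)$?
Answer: $- \frac{25199}{47414} \approx -0.53147$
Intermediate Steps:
$s = -6200$
$O = - \frac{37}{2}$ ($O = \frac{62 + 3 \cdot 4}{-4} = \left(62 + 12\right) \left(- \frac{1}{4}\right) = 74 \left(- \frac{1}{4}\right) = - \frac{37}{2} \approx -18.5$)
$v{\left(q,K \right)} = - \frac{37}{2}$
$\frac{v{\left(-191,125 \right)} + 12618}{s - 17507} = \frac{- \frac{37}{2} + 12618}{-6200 - 17507} = \frac{25199}{2 \left(-23707\right)} = \frac{25199}{2} \left(- \frac{1}{23707}\right) = - \frac{25199}{47414}$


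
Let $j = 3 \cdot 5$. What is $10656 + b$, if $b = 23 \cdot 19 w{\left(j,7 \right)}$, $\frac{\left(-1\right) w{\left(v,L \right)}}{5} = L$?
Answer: $-4639$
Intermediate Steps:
$j = 15$
$w{\left(v,L \right)} = - 5 L$
$b = -15295$ ($b = 23 \cdot 19 \left(\left(-5\right) 7\right) = 437 \left(-35\right) = -15295$)
$10656 + b = 10656 - 15295 = -4639$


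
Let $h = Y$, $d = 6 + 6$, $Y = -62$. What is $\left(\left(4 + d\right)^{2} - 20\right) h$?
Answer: $-14632$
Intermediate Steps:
$d = 12$
$h = -62$
$\left(\left(4 + d\right)^{2} - 20\right) h = \left(\left(4 + 12\right)^{2} - 20\right) \left(-62\right) = \left(16^{2} - 20\right) \left(-62\right) = \left(256 - 20\right) \left(-62\right) = 236 \left(-62\right) = -14632$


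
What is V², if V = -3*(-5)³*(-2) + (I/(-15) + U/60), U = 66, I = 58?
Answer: 509991889/900 ≈ 5.6666e+5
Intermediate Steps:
V = -22583/30 (V = -3*(-5)³*(-2) + (58/(-15) + 66/60) = -3*(-125)*(-2) + (58*(-1/15) + 66*(1/60)) = 375*(-2) + (-58/15 + 11/10) = -750 - 83/30 = -22583/30 ≈ -752.77)
V² = (-22583/30)² = 509991889/900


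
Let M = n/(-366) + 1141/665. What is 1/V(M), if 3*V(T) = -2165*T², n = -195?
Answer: -26865620/98027695731 ≈ -0.00027406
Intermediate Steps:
M = 26061/11590 (M = -195/(-366) + 1141/665 = -195*(-1/366) + 1141*(1/665) = 65/122 + 163/95 = 26061/11590 ≈ 2.2486)
V(T) = -2165*T²/3 (V(T) = (-2165*T²)/3 = -2165*T²/3)
1/V(M) = 1/(-2165*(26061/11590)²/3) = 1/(-2165/3*679175721/134328100) = 1/(-98027695731/26865620) = -26865620/98027695731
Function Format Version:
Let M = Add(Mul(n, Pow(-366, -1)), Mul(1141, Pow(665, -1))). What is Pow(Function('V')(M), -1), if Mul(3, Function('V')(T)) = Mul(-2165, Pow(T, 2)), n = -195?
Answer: Rational(-26865620, 98027695731) ≈ -0.00027406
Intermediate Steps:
M = Rational(26061, 11590) (M = Add(Mul(-195, Pow(-366, -1)), Mul(1141, Pow(665, -1))) = Add(Mul(-195, Rational(-1, 366)), Mul(1141, Rational(1, 665))) = Add(Rational(65, 122), Rational(163, 95)) = Rational(26061, 11590) ≈ 2.2486)
Function('V')(T) = Mul(Rational(-2165, 3), Pow(T, 2)) (Function('V')(T) = Mul(Rational(1, 3), Mul(-2165, Pow(T, 2))) = Mul(Rational(-2165, 3), Pow(T, 2)))
Pow(Function('V')(M), -1) = Pow(Mul(Rational(-2165, 3), Pow(Rational(26061, 11590), 2)), -1) = Pow(Mul(Rational(-2165, 3), Rational(679175721, 134328100)), -1) = Pow(Rational(-98027695731, 26865620), -1) = Rational(-26865620, 98027695731)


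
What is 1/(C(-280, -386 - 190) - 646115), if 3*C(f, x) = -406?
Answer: -3/1938751 ≈ -1.5474e-6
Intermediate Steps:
C(f, x) = -406/3 (C(f, x) = (⅓)*(-406) = -406/3)
1/(C(-280, -386 - 190) - 646115) = 1/(-406/3 - 646115) = 1/(-1938751/3) = -3/1938751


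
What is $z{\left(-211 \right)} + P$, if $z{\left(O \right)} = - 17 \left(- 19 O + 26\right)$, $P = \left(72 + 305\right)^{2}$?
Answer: $73534$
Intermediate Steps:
$P = 142129$ ($P = 377^{2} = 142129$)
$z{\left(O \right)} = -442 + 323 O$ ($z{\left(O \right)} = - 17 \left(26 - 19 O\right) = -442 + 323 O$)
$z{\left(-211 \right)} + P = \left(-442 + 323 \left(-211\right)\right) + 142129 = \left(-442 - 68153\right) + 142129 = -68595 + 142129 = 73534$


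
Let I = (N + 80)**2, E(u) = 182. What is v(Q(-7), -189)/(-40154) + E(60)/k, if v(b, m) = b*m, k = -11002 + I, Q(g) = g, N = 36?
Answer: 2030693/49268958 ≈ 0.041216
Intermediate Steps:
I = 13456 (I = (36 + 80)**2 = 116**2 = 13456)
k = 2454 (k = -11002 + 13456 = 2454)
v(Q(-7), -189)/(-40154) + E(60)/k = -7*(-189)/(-40154) + 182/2454 = 1323*(-1/40154) + 182*(1/2454) = -1323/40154 + 91/1227 = 2030693/49268958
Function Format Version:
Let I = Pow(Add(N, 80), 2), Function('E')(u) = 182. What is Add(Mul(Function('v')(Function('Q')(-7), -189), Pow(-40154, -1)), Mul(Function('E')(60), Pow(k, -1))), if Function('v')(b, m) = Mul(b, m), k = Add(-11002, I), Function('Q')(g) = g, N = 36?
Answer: Rational(2030693, 49268958) ≈ 0.041216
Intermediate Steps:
I = 13456 (I = Pow(Add(36, 80), 2) = Pow(116, 2) = 13456)
k = 2454 (k = Add(-11002, 13456) = 2454)
Add(Mul(Function('v')(Function('Q')(-7), -189), Pow(-40154, -1)), Mul(Function('E')(60), Pow(k, -1))) = Add(Mul(Mul(-7, -189), Pow(-40154, -1)), Mul(182, Pow(2454, -1))) = Add(Mul(1323, Rational(-1, 40154)), Mul(182, Rational(1, 2454))) = Add(Rational(-1323, 40154), Rational(91, 1227)) = Rational(2030693, 49268958)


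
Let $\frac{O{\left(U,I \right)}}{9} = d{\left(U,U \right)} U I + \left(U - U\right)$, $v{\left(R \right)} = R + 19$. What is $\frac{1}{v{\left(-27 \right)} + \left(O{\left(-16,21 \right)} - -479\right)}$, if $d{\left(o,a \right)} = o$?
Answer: $\frac{1}{48855} \approx 2.0469 \cdot 10^{-5}$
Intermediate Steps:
$v{\left(R \right)} = 19 + R$
$O{\left(U,I \right)} = 9 I U^{2}$ ($O{\left(U,I \right)} = 9 \left(U U I + \left(U - U\right)\right) = 9 \left(U^{2} I + 0\right) = 9 \left(I U^{2} + 0\right) = 9 I U^{2}$)
$\frac{1}{v{\left(-27 \right)} + \left(O{\left(-16,21 \right)} - -479\right)} = \frac{1}{\left(19 - 27\right) + \left(9 \cdot 21 \left(-16\right)^{2} - -479\right)} = \frac{1}{-8 + \left(9 \cdot 21 \cdot 256 + 479\right)} = \frac{1}{-8 + \left(48384 + 479\right)} = \frac{1}{-8 + 48863} = \frac{1}{48855}$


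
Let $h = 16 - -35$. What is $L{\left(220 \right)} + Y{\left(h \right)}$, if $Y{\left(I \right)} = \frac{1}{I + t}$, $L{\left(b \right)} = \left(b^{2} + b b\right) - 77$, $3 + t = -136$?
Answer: $\frac{8511623}{88} \approx 96723.0$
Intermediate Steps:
$h = 51$ ($h = 16 + 35 = 51$)
$t = -139$ ($t = -3 - 136 = -139$)
$L{\left(b \right)} = -77 + 2 b^{2}$ ($L{\left(b \right)} = \left(b^{2} + b^{2}\right) - 77 = 2 b^{2} - 77 = -77 + 2 b^{2}$)
$Y{\left(I \right)} = \frac{1}{-139 + I}$ ($Y{\left(I \right)} = \frac{1}{I - 139} = \frac{1}{-139 + I}$)
$L{\left(220 \right)} + Y{\left(h \right)} = \left(-77 + 2 \cdot 220^{2}\right) + \frac{1}{-139 + 51} = \left(-77 + 2 \cdot 48400\right) + \frac{1}{-88} = \left(-77 + 96800\right) - \frac{1}{88} = 96723 - \frac{1}{88} = \frac{8511623}{88}$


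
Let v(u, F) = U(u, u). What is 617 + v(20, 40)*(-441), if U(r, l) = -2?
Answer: 1499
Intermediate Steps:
v(u, F) = -2
617 + v(20, 40)*(-441) = 617 - 2*(-441) = 617 + 882 = 1499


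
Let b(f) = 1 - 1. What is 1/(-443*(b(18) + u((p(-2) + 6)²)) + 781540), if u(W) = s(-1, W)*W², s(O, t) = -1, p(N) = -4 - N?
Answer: 1/894948 ≈ 1.1174e-6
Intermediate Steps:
b(f) = 0
u(W) = -W²
1/(-443*(b(18) + u((p(-2) + 6)²)) + 781540) = 1/(-443*(0 - (((-4 - 1*(-2)) + 6)²)²) + 781540) = 1/(-443*(0 - (((-4 + 2) + 6)²)²) + 781540) = 1/(-443*(0 - ((-2 + 6)²)²) + 781540) = 1/(-443*(0 - (4²)²) + 781540) = 1/(-443*(0 - 1*16²) + 781540) = 1/(-443*(0 - 1*256) + 781540) = 1/(-443*(0 - 256) + 781540) = 1/(-443*(-256) + 781540) = 1/(113408 + 781540) = 1/894948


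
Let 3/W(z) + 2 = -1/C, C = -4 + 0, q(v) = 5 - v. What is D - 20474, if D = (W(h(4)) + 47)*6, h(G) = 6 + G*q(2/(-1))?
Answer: -141416/7 ≈ -20202.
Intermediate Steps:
C = -4
h(G) = 6 + 7*G (h(G) = 6 + G*(5 - 2/(-1)) = 6 + G*(5 - 2*(-1)) = 6 + G*(5 - 1*(-2)) = 6 + G*(5 + 2) = 6 + G*7 = 6 + 7*G)
W(z) = -12/7 (W(z) = 3/(-2 - 1/(-4)) = 3/(-2 - 1*(-1/4)) = 3/(-2 + 1/4) = 3/(-7/4) = 3*(-4/7) = -12/7)
D = 1902/7 (D = (-12/7 + 47)*6 = (317/7)*6 = 1902/7 ≈ 271.71)
D - 20474 = 1902/7 - 20474 = -141416/7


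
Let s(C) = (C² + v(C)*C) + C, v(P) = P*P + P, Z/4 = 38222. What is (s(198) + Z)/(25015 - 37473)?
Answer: -3996943/6229 ≈ -641.67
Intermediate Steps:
Z = 152888 (Z = 4*38222 = 152888)
v(P) = P + P² (v(P) = P² + P = P + P²)
s(C) = C + C² + C²*(1 + C) (s(C) = (C² + (C*(1 + C))*C) + C = (C² + C²*(1 + C)) + C = C + C² + C²*(1 + C))
(s(198) + Z)/(25015 - 37473) = (198*(1 + 198 + 198*(1 + 198)) + 152888)/(25015 - 37473) = (198*(1 + 198 + 198*199) + 152888)/(-12458) = (198*(1 + 198 + 39402) + 152888)*(-1/12458) = (198*39601 + 152888)*(-1/12458) = (7840998 + 152888)*(-1/12458) = 7993886*(-1/12458) = -3996943/6229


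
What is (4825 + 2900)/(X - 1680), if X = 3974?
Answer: 7725/2294 ≈ 3.3675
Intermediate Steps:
(4825 + 2900)/(X - 1680) = (4825 + 2900)/(3974 - 1680) = 7725/2294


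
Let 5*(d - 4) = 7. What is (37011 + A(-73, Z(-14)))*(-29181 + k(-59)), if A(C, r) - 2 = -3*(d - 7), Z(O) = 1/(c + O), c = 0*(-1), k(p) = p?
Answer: -1082400472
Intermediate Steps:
d = 27/5 (d = 4 + (⅕)*7 = 4 + 7/5 = 27/5 ≈ 5.4000)
c = 0
Z(O) = 1/O (Z(O) = 1/(0 + O) = 1/O)
A(C, r) = 34/5 (A(C, r) = 2 - 3*(27/5 - 7) = 2 - 3*(-8/5) = 2 + 24/5 = 34/5)
(37011 + A(-73, Z(-14)))*(-29181 + k(-59)) = (37011 + 34/5)*(-29181 - 59) = (185089/5)*(-29240) = -1082400472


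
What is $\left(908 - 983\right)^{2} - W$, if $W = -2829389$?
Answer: $2835014$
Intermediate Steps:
$\left(908 - 983\right)^{2} - W = \left(908 - 983\right)^{2} - -2829389 = \left(-75\right)^{2} + 2829389 = 5625 + 2829389 = 2835014$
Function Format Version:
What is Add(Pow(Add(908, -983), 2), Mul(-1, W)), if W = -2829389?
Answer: 2835014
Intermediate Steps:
Add(Pow(Add(908, -983), 2), Mul(-1, W)) = Add(Pow(Add(908, -983), 2), Mul(-1, -2829389)) = Add(Pow(-75, 2), 2829389) = Add(5625, 2829389) = 2835014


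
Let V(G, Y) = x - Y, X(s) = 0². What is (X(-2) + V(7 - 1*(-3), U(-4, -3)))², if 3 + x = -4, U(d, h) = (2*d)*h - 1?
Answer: 900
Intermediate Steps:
U(d, h) = -1 + 2*d*h (U(d, h) = 2*d*h - 1 = -1 + 2*d*h)
x = -7 (x = -3 - 4 = -7)
X(s) = 0
V(G, Y) = -7 - Y
(X(-2) + V(7 - 1*(-3), U(-4, -3)))² = (0 + (-7 - (-1 + 2*(-4)*(-3))))² = (0 + (-7 - (-1 + 24)))² = (0 + (-7 - 1*23))² = (0 + (-7 - 23))² = (0 - 30)² = (-30)² = 900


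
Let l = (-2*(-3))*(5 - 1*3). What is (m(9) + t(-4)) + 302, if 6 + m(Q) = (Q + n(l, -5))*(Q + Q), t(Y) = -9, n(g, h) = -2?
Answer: 413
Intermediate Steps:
l = 12 (l = 6*(5 - 3) = 6*2 = 12)
m(Q) = -6 + 2*Q*(-2 + Q) (m(Q) = -6 + (Q - 2)*(Q + Q) = -6 + (-2 + Q)*(2*Q) = -6 + 2*Q*(-2 + Q))
(m(9) + t(-4)) + 302 = ((-6 - 4*9 + 2*9²) - 9) + 302 = ((-6 - 36 + 2*81) - 9) + 302 = ((-6 - 36 + 162) - 9) + 302 = (120 - 9) + 302 = 111 + 302 = 413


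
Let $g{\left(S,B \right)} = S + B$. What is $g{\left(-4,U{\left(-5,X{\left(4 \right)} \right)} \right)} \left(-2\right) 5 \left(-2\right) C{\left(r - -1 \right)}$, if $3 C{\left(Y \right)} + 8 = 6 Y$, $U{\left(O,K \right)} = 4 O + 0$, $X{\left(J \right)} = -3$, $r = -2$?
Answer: $2240$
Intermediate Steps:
$U{\left(O,K \right)} = 4 O$
$C{\left(Y \right)} = - \frac{8}{3} + 2 Y$ ($C{\left(Y \right)} = - \frac{8}{3} + \frac{6 Y}{3} = - \frac{8}{3} + 2 Y$)
$g{\left(S,B \right)} = B + S$
$g{\left(-4,U{\left(-5,X{\left(4 \right)} \right)} \right)} \left(-2\right) 5 \left(-2\right) C{\left(r - -1 \right)} = \left(4 \left(-5\right) - 4\right) \left(-2\right) 5 \left(-2\right) \left(- \frac{8}{3} + 2 \left(-2 - -1\right)\right) = \left(-20 - 4\right) \left(\left(-10\right) \left(-2\right)\right) \left(- \frac{8}{3} + 2 \left(-2 + 1\right)\right) = \left(-24\right) 20 \left(- \frac{8}{3} + 2 \left(-1\right)\right) = - 480 \left(- \frac{8}{3} - 2\right) = \left(-480\right) \left(- \frac{14}{3}\right) = 2240$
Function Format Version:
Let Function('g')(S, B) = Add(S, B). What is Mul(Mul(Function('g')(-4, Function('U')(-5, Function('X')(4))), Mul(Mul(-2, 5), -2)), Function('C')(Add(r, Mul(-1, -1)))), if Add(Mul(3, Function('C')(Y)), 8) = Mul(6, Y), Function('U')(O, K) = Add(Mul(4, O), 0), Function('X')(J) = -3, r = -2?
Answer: 2240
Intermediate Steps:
Function('U')(O, K) = Mul(4, O)
Function('C')(Y) = Add(Rational(-8, 3), Mul(2, Y)) (Function('C')(Y) = Add(Rational(-8, 3), Mul(Rational(1, 3), Mul(6, Y))) = Add(Rational(-8, 3), Mul(2, Y)))
Function('g')(S, B) = Add(B, S)
Mul(Mul(Function('g')(-4, Function('U')(-5, Function('X')(4))), Mul(Mul(-2, 5), -2)), Function('C')(Add(r, Mul(-1, -1)))) = Mul(Mul(Add(Mul(4, -5), -4), Mul(Mul(-2, 5), -2)), Add(Rational(-8, 3), Mul(2, Add(-2, Mul(-1, -1))))) = Mul(Mul(Add(-20, -4), Mul(-10, -2)), Add(Rational(-8, 3), Mul(2, Add(-2, 1)))) = Mul(Mul(-24, 20), Add(Rational(-8, 3), Mul(2, -1))) = Mul(-480, Add(Rational(-8, 3), -2)) = Mul(-480, Rational(-14, 3)) = 2240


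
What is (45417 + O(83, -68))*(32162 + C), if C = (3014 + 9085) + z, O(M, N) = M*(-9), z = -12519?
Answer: 1417915140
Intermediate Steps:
O(M, N) = -9*M
C = -420 (C = (3014 + 9085) - 12519 = 12099 - 12519 = -420)
(45417 + O(83, -68))*(32162 + C) = (45417 - 9*83)*(32162 - 420) = (45417 - 747)*31742 = 44670*31742 = 1417915140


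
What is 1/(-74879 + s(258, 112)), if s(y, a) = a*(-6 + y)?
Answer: -1/46655 ≈ -2.1434e-5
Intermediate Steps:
1/(-74879 + s(258, 112)) = 1/(-74879 + 112*(-6 + 258)) = 1/(-74879 + 112*252) = 1/(-74879 + 28224) = 1/(-46655) = -1/46655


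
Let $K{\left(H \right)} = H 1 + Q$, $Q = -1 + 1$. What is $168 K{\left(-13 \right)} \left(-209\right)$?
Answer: $456456$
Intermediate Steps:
$Q = 0$
$K{\left(H \right)} = H$ ($K{\left(H \right)} = H 1 + 0 = H + 0 = H$)
$168 K{\left(-13 \right)} \left(-209\right) = 168 \left(-13\right) \left(-209\right) = \left(-2184\right) \left(-209\right) = 456456$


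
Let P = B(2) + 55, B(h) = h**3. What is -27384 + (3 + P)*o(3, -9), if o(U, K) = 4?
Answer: -27120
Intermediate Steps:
P = 63 (P = 2**3 + 55 = 8 + 55 = 63)
-27384 + (3 + P)*o(3, -9) = -27384 + (3 + 63)*4 = -27384 + 66*4 = -27384 + 264 = -27120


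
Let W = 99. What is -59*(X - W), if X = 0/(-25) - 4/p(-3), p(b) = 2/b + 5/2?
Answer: 65667/11 ≈ 5969.7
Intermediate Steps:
p(b) = 5/2 + 2/b (p(b) = 2/b + 5*(½) = 2/b + 5/2 = 5/2 + 2/b)
X = -24/11 (X = 0/(-25) - 4/(5/2 + 2/(-3)) = 0*(-1/25) - 4/(5/2 + 2*(-⅓)) = 0 - 4/(5/2 - ⅔) = 0 - 4/11/6 = 0 - 4*6/11 = 0 - 24/11 = -24/11 ≈ -2.1818)
-59*(X - W) = -59*(-24/11 - 1*99) = -59*(-24/11 - 99) = -59*(-1113/11) = 65667/11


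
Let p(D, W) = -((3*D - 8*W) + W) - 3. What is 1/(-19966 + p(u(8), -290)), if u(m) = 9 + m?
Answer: -1/22050 ≈ -4.5351e-5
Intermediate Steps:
p(D, W) = -3 - 3*D + 7*W (p(D, W) = -((-8*W + 3*D) + W) - 3 = -(-7*W + 3*D) - 3 = (-3*D + 7*W) - 3 = -3 - 3*D + 7*W)
1/(-19966 + p(u(8), -290)) = 1/(-19966 + (-3 - 3*(9 + 8) + 7*(-290))) = 1/(-19966 + (-3 - 3*17 - 2030)) = 1/(-19966 + (-3 - 51 - 2030)) = 1/(-19966 - 2084) = 1/(-22050) = -1/22050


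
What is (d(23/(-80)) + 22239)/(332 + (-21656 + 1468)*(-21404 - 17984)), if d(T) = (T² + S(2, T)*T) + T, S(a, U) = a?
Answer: 142324609/5089057766400 ≈ 2.7967e-5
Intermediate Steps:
d(T) = T² + 3*T (d(T) = (T² + 2*T) + T = T² + 3*T)
(d(23/(-80)) + 22239)/(332 + (-21656 + 1468)*(-21404 - 17984)) = ((23/(-80))*(3 + 23/(-80)) + 22239)/(332 + (-21656 + 1468)*(-21404 - 17984)) = ((23*(-1/80))*(3 + 23*(-1/80)) + 22239)/(332 - 20188*(-39388)) = (-23*(3 - 23/80)/80 + 22239)/(332 + 795164944) = (-23/80*217/80 + 22239)/795165276 = (-4991/6400 + 22239)*(1/795165276) = (142324609/6400)*(1/795165276) = 142324609/5089057766400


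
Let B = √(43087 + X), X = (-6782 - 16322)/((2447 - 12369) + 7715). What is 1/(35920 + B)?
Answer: 79275440/2847478688687 - 9*√2591620511/2847478688687 ≈ 2.7680e-5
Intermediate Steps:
X = 23104/2207 (X = -23104/(-9922 + 7715) = -23104/(-2207) = -23104*(-1/2207) = 23104/2207 ≈ 10.469)
B = 9*√2591620511/2207 (B = √(43087 + 23104/2207) = √(95116113/2207) = 9*√2591620511/2207 ≈ 207.60)
1/(35920 + B) = 1/(35920 + 9*√2591620511/2207)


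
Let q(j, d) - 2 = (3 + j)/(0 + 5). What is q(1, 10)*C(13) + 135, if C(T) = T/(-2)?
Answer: 584/5 ≈ 116.80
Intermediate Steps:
q(j, d) = 13/5 + j/5 (q(j, d) = 2 + (3 + j)/(0 + 5) = 2 + (3 + j)/5 = 2 + (3 + j)*(⅕) = 2 + (⅗ + j/5) = 13/5 + j/5)
C(T) = -T/2 (C(T) = T*(-½) = -T/2)
q(1, 10)*C(13) + 135 = (13/5 + (⅕)*1)*(-½*13) + 135 = (13/5 + ⅕)*(-13/2) + 135 = (14/5)*(-13/2) + 135 = -91/5 + 135 = 584/5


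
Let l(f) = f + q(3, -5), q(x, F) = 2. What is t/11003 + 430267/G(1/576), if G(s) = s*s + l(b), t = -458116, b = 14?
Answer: 1568271292142204/58408512251 ≈ 26850.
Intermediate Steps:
l(f) = 2 + f (l(f) = f + 2 = 2 + f)
G(s) = 16 + s**2 (G(s) = s*s + (2 + 14) = s**2 + 16 = 16 + s**2)
t/11003 + 430267/G(1/576) = -458116/11003 + 430267/(16 + (1/576)**2) = -458116*1/11003 + 430267/(16 + (1/576)**2) = -458116/11003 + 430267/(16 + 1/331776) = -458116/11003 + 430267/(5308417/331776) = -458116/11003 + 430267*(331776/5308417) = -458116/11003 + 142752264192/5308417 = 1568271292142204/58408512251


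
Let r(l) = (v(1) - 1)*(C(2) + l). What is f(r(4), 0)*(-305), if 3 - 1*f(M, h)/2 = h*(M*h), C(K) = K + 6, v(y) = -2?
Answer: -1830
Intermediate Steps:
C(K) = 6 + K
r(l) = -24 - 3*l (r(l) = (-2 - 1)*((6 + 2) + l) = -3*(8 + l) = -24 - 3*l)
f(M, h) = 6 - 2*M*h² (f(M, h) = 6 - 2*h*M*h = 6 - 2*M*h²)
f(r(4), 0)*(-305) = (6 - 2*(-24 - 3*4)*0²)*(-305) = (6 - 2*(-24 - 12)*0)*(-305) = (6 - 2*(-36)*0)*(-305) = (6 + 0)*(-305) = 6*(-305) = -1830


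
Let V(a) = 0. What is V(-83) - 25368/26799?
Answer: -8456/8933 ≈ -0.94660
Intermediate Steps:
V(-83) - 25368/26799 = 0 - 25368/26799 = 0 - 25368*1/26799 = 0 - 8456/8933 = -8456/8933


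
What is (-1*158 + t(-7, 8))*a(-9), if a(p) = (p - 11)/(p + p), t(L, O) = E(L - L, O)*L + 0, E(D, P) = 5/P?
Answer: -2165/12 ≈ -180.42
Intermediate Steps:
t(L, O) = 5*L/O (t(L, O) = (5/O)*L + 0 = 5*L/O + 0 = 5*L/O)
a(p) = (-11 + p)/(2*p) (a(p) = (-11 + p)/((2*p)) = (-11 + p)*(1/(2*p)) = (-11 + p)/(2*p))
(-1*158 + t(-7, 8))*a(-9) = (-1*158 + 5*(-7)/8)*((1/2)*(-11 - 9)/(-9)) = (-158 + 5*(-7)*(1/8))*((1/2)*(-1/9)*(-20)) = (-158 - 35/8)*(10/9) = -1299/8*10/9 = -2165/12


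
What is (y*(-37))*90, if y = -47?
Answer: 156510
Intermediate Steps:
(y*(-37))*90 = -47*(-37)*90 = 1739*90 = 156510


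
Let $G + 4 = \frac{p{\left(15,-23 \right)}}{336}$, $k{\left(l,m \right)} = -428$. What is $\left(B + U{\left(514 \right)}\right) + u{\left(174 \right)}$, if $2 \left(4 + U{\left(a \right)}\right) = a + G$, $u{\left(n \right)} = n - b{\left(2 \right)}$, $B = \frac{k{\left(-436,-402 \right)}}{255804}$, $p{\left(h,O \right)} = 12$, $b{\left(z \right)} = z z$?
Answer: $\frac{1507766735}{3581256} \approx 421.02$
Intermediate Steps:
$b{\left(z \right)} = z^{2}$
$B = - \frac{107}{63951}$ ($B = - \frac{428}{255804} = \left(-428\right) \frac{1}{255804} = - \frac{107}{63951} \approx -0.0016732$)
$u{\left(n \right)} = -4 + n$ ($u{\left(n \right)} = n - 2^{2} = n - 4 = -4 + n$)
$G = - \frac{111}{28}$ ($G = -4 + \frac{12}{336} = -4 + 12 \cdot \frac{1}{336} = -4 + \frac{1}{28} = - \frac{111}{28} \approx -3.9643$)
$U{\left(a \right)} = - \frac{335}{56} + \frac{a}{2}$ ($U{\left(a \right)} = -4 + \frac{a - \frac{111}{28}}{2} = -4 + \frac{- \frac{111}{28} + a}{2} = -4 + \left(- \frac{111}{56} + \frac{a}{2}\right) = - \frac{335}{56} + \frac{a}{2}$)
$\left(B + U{\left(514 \right)}\right) + u{\left(174 \right)} = \left(- \frac{107}{63951} + \left(- \frac{335}{56} + \frac{1}{2} \cdot 514\right)\right) + \left(-4 + 174\right) = \left(- \frac{107}{63951} + \left(- \frac{335}{56} + 257\right)\right) + 170 = \left(- \frac{107}{63951} + \frac{14057}{56}\right) + 170 = \frac{898953215}{3581256} + 170 = \frac{1507766735}{3581256}$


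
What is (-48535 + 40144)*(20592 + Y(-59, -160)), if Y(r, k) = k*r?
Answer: -251998512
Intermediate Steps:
(-48535 + 40144)*(20592 + Y(-59, -160)) = (-48535 + 40144)*(20592 - 160*(-59)) = -8391*(20592 + 9440) = -8391*30032 = -251998512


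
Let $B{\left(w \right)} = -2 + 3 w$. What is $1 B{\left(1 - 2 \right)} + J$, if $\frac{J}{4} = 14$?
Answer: $51$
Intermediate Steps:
$J = 56$ ($J = 4 \cdot 14 = 56$)
$1 B{\left(1 - 2 \right)} + J = 1 \left(-2 + 3 \left(1 - 2\right)\right) + 56 = 1 \left(-2 + 3 \left(-1\right)\right) + 56 = 1 \left(-2 - 3\right) + 56 = 1 \left(-5\right) + 56 = -5 + 56 = 51$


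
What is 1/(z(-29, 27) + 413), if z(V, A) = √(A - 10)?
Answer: 413/170552 - √17/170552 ≈ 0.0023974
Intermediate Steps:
z(V, A) = √(-10 + A)
1/(z(-29, 27) + 413) = 1/(√(-10 + 27) + 413) = 1/(√17 + 413) = 1/(413 + √17)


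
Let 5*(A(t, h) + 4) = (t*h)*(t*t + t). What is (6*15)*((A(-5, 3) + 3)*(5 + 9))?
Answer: -76860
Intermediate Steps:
A(t, h) = -4 + h*t*(t + t**2)/5 (A(t, h) = -4 + ((t*h)*(t*t + t))/5 = -4 + ((h*t)*(t**2 + t))/5 = -4 + ((h*t)*(t + t**2))/5 = -4 + (h*t*(t + t**2))/5 = -4 + h*t*(t + t**2)/5)
(6*15)*((A(-5, 3) + 3)*(5 + 9)) = (6*15)*(((-4 + (1/5)*3*(-5)**2 + (1/5)*3*(-5)**3) + 3)*(5 + 9)) = 90*(((-4 + (1/5)*3*25 + (1/5)*3*(-125)) + 3)*14) = 90*(((-4 + 15 - 75) + 3)*14) = 90*((-64 + 3)*14) = 90*(-61*14) = 90*(-854) = -76860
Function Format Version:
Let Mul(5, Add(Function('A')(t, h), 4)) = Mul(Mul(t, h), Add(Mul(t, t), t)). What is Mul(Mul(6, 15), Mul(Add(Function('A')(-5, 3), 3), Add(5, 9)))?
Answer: -76860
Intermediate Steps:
Function('A')(t, h) = Add(-4, Mul(Rational(1, 5), h, t, Add(t, Pow(t, 2)))) (Function('A')(t, h) = Add(-4, Mul(Rational(1, 5), Mul(Mul(t, h), Add(Mul(t, t), t)))) = Add(-4, Mul(Rational(1, 5), Mul(Mul(h, t), Add(Pow(t, 2), t)))) = Add(-4, Mul(Rational(1, 5), Mul(Mul(h, t), Add(t, Pow(t, 2))))) = Add(-4, Mul(Rational(1, 5), Mul(h, t, Add(t, Pow(t, 2))))) = Add(-4, Mul(Rational(1, 5), h, t, Add(t, Pow(t, 2)))))
Mul(Mul(6, 15), Mul(Add(Function('A')(-5, 3), 3), Add(5, 9))) = Mul(Mul(6, 15), Mul(Add(Add(-4, Mul(Rational(1, 5), 3, Pow(-5, 2)), Mul(Rational(1, 5), 3, Pow(-5, 3))), 3), Add(5, 9))) = Mul(90, Mul(Add(Add(-4, Mul(Rational(1, 5), 3, 25), Mul(Rational(1, 5), 3, -125)), 3), 14)) = Mul(90, Mul(Add(Add(-4, 15, -75), 3), 14)) = Mul(90, Mul(Add(-64, 3), 14)) = Mul(90, Mul(-61, 14)) = Mul(90, -854) = -76860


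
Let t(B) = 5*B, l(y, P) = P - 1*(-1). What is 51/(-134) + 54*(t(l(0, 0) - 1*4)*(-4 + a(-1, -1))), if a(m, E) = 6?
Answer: -217131/134 ≈ -1620.4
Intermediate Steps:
l(y, P) = 1 + P (l(y, P) = P + 1 = 1 + P)
51/(-134) + 54*(t(l(0, 0) - 1*4)*(-4 + a(-1, -1))) = 51/(-134) + 54*((5*((1 + 0) - 1*4))*(-4 + 6)) = 51*(-1/134) + 54*((5*(1 - 4))*2) = -51/134 + 54*((5*(-3))*2) = -51/134 + 54*(-15*2) = -51/134 + 54*(-30) = -51/134 - 1620 = -217131/134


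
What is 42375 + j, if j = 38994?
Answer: 81369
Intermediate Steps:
42375 + j = 42375 + 38994 = 81369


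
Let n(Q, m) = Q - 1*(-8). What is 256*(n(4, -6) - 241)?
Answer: -58624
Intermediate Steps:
n(Q, m) = 8 + Q (n(Q, m) = Q + 8 = 8 + Q)
256*(n(4, -6) - 241) = 256*((8 + 4) - 241) = 256*(12 - 241) = 256*(-229) = -58624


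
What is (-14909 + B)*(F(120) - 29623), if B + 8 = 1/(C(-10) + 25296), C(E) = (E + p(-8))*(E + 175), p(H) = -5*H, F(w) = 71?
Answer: 6666629488856/15123 ≈ 4.4083e+8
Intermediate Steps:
C(E) = (40 + E)*(175 + E) (C(E) = (E - 5*(-8))*(E + 175) = (E + 40)*(175 + E) = (40 + E)*(175 + E))
B = -241967/30246 (B = -8 + 1/((7000 + (-10)² + 215*(-10)) + 25296) = -8 + 1/((7000 + 100 - 2150) + 25296) = -8 + 1/(4950 + 25296) = -8 + 1/30246 = -241967/30246 ≈ -8.0000)
(-14909 + B)*(F(120) - 29623) = (-14909 - 241967/30246)*(71 - 29623) = -451179581/30246*(-29552) = 6666629488856/15123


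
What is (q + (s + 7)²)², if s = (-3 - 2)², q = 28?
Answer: 1106704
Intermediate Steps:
s = 25 (s = (-5)² = 25)
(q + (s + 7)²)² = (28 + (25 + 7)²)² = (28 + 32²)² = (28 + 1024)² = 1052² = 1106704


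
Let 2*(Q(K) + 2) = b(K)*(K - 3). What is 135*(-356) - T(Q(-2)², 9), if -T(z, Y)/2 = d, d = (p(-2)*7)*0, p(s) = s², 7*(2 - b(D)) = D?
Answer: -48060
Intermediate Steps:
b(D) = 2 - D/7
Q(K) = -2 + (-3 + K)*(2 - K/7)/2 (Q(K) = -2 + ((2 - K/7)*(K - 3))/2 = -2 + ((2 - K/7)*(-3 + K))/2 = -2 + ((-3 + K)*(2 - K/7))/2 = -2 + (-3 + K)*(2 - K/7)/2)
d = 0 (d = ((-2)²*7)*0 = (4*7)*0 = 28*0 = 0)
T(z, Y) = 0 (T(z, Y) = -2*0 = 0)
135*(-356) - T(Q(-2)², 9) = 135*(-356) - 1*0 = -48060 + 0 = -48060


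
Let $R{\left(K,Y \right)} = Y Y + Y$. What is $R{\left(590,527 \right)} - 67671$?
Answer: $210585$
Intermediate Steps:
$R{\left(K,Y \right)} = Y + Y^{2}$ ($R{\left(K,Y \right)} = Y^{2} + Y = Y + Y^{2}$)
$R{\left(590,527 \right)} - 67671 = 527 \left(1 + 527\right) - 67671 = 527 \cdot 528 - 67671 = 278256 - 67671 = 210585$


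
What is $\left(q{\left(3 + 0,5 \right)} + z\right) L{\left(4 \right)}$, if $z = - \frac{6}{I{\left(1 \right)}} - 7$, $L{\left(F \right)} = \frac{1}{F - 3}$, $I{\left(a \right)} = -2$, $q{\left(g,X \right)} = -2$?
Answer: $-6$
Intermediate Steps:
$L{\left(F \right)} = \frac{1}{-3 + F}$
$z = -4$ ($z = - \frac{6}{-2} - 7 = \left(-6\right) \left(- \frac{1}{2}\right) - 7 = 3 - 7 = -4$)
$\left(q{\left(3 + 0,5 \right)} + z\right) L{\left(4 \right)} = \frac{-2 - 4}{-3 + 4} = - \frac{6}{1} = \left(-6\right) 1 = -6$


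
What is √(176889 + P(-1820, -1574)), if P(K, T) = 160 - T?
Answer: 3*√19847 ≈ 422.64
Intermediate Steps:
√(176889 + P(-1820, -1574)) = √(176889 + (160 - 1*(-1574))) = √(176889 + (160 + 1574)) = √(176889 + 1734) = √178623 = 3*√19847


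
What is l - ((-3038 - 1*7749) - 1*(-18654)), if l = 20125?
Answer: 12258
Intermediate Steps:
l - ((-3038 - 1*7749) - 1*(-18654)) = 20125 - ((-3038 - 1*7749) - 1*(-18654)) = 20125 - ((-3038 - 7749) + 18654) = 20125 - (-10787 + 18654) = 20125 - 1*7867 = 20125 - 7867 = 12258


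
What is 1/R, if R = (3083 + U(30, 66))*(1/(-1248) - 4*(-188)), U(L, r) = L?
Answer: 1248/2921534935 ≈ 4.2717e-7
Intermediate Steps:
R = 2921534935/1248 (R = (3083 + 30)*(1/(-1248) - 4*(-188)) = 3113*(-1/1248 + 752) = 3113*(938495/1248) = 2921534935/1248 ≈ 2.3410e+6)
1/R = 1/(2921534935/1248) = 1248/2921534935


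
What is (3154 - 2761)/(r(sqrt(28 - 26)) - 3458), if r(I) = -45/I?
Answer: -2717988/23913503 + 17685*sqrt(2)/23913503 ≈ -0.11261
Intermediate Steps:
(3154 - 2761)/(r(sqrt(28 - 26)) - 3458) = (3154 - 2761)/(-45/sqrt(28 - 26) - 3458) = 393/(-45*sqrt(2)/2 - 3458) = 393/(-3458 - 45*sqrt(2)/2)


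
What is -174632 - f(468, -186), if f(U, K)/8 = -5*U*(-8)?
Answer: -324392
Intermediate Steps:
f(U, K) = 320*U (f(U, K) = 8*(-5*U*(-8)) = 8*(40*U) = 320*U)
-174632 - f(468, -186) = -174632 - 320*468 = -174632 - 1*149760 = -174632 - 149760 = -324392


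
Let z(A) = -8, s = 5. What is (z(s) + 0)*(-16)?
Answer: 128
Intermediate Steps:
(z(s) + 0)*(-16) = (-8 + 0)*(-16) = -8*(-16) = 128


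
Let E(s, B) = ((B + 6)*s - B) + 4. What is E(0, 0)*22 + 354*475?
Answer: 168238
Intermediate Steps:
E(s, B) = 4 - B + s*(6 + B) (E(s, B) = ((6 + B)*s - B) + 4 = (s*(6 + B) - B) + 4 = (-B + s*(6 + B)) + 4 = 4 - B + s*(6 + B))
E(0, 0)*22 + 354*475 = (4 - 1*0 + 6*0 + 0*0)*22 + 354*475 = (4 + 0 + 0 + 0)*22 + 168150 = 4*22 + 168150 = 88 + 168150 = 168238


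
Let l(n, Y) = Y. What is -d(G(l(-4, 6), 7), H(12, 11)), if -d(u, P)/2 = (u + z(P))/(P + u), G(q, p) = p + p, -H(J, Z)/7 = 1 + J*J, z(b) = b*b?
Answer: -294354/143 ≈ -2058.4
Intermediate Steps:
z(b) = b**2
H(J, Z) = -7 - 7*J**2 (H(J, Z) = -7*(1 + J*J) = -7*(1 + J**2) = -7 - 7*J**2)
G(q, p) = 2*p
d(u, P) = -2*(u + P**2)/(P + u)
-d(G(l(-4, 6), 7), H(12, 11)) = -2*(-2*7 - (-7 - 7*12**2)**2)/((-7 - 7*12**2) + 2*7) = -2*(-1*14 - (-7 - 7*144)**2)/((-7 - 7*144) + 14) = -2*(-14 - (-7 - 1008)**2)/((-7 - 1008) + 14) = -2*(-14 - 1*(-1015)**2)/(-1015 + 14) = -2*(-14 - 1*1030225)/(-1001) = -2*(-1)*(-14 - 1030225)/1001 = -2*(-1)*(-1030239)/1001 = -1*294354/143 = -294354/143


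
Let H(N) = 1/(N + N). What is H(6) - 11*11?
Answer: -1451/12 ≈ -120.92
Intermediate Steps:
H(N) = 1/(2*N)
H(6) - 11*11 = (½)/6 - 11*11 = (½)*(⅙) - 121 = 1/12 - 121 = -1451/12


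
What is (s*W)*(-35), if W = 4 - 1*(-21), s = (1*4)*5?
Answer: -17500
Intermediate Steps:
s = 20 (s = 4*5 = 20)
W = 25 (W = 4 + 21 = 25)
(s*W)*(-35) = (20*25)*(-35) = 500*(-35) = -17500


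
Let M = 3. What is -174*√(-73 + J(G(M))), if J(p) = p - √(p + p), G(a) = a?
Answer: -174*I*√(70 + √6) ≈ -1481.0*I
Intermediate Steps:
J(p) = p - √2*√p (J(p) = p - √(2*p) = p - √2*√p)
-174*√(-73 + J(G(M))) = -174*√(-73 + (3 - √2*√3)) = -174*√(-73 + (3 - √6)) = -174*√(-70 - √6)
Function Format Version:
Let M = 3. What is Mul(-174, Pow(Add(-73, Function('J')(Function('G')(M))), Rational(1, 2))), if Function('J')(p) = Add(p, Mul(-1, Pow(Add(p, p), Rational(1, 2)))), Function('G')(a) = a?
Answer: Mul(-174, I, Pow(Add(70, Pow(6, Rational(1, 2))), Rational(1, 2))) ≈ Mul(-1481.0, I)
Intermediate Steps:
Function('J')(p) = Add(p, Mul(-1, Pow(2, Rational(1, 2)), Pow(p, Rational(1, 2)))) (Function('J')(p) = Add(p, Mul(-1, Pow(Mul(2, p), Rational(1, 2)))) = Add(p, Mul(-1, Mul(Pow(2, Rational(1, 2)), Pow(p, Rational(1, 2))))) = Add(p, Mul(-1, Pow(2, Rational(1, 2)), Pow(p, Rational(1, 2)))))
Mul(-174, Pow(Add(-73, Function('J')(Function('G')(M))), Rational(1, 2))) = Mul(-174, Pow(Add(-73, Add(3, Mul(-1, Pow(2, Rational(1, 2)), Pow(3, Rational(1, 2))))), Rational(1, 2))) = Mul(-174, Pow(Add(-73, Add(3, Mul(-1, Pow(6, Rational(1, 2))))), Rational(1, 2))) = Mul(-174, Pow(Add(-70, Mul(-1, Pow(6, Rational(1, 2)))), Rational(1, 2)))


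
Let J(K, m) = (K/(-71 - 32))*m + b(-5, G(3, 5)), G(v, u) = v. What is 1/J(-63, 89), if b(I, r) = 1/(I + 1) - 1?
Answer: 412/21913 ≈ 0.018802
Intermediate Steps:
b(I, r) = -1 + 1/(1 + I) (b(I, r) = 1/(1 + I) - 1 = -1 + 1/(1 + I))
J(K, m) = -5/4 - K*m/103 (J(K, m) = (K/(-71 - 32))*m - 1*(-5)/(1 - 5) = (K/(-103))*m - 1*(-5)/(-4) = (-K/103)*m - 1*(-5)*(-¼) = -K*m/103 - 5/4 = -5/4 - K*m/103)
1/J(-63, 89) = 1/(-5/4 - 1/103*(-63)*89) = 1/(-5/4 + 5607/103) = 1/(21913/412) = 412/21913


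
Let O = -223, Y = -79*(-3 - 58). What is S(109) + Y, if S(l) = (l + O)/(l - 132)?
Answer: 110951/23 ≈ 4824.0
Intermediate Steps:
Y = 4819 (Y = -79*(-61) = 4819)
S(l) = (-223 + l)/(-132 + l) (S(l) = (l - 223)/(l - 132) = (-223 + l)/(-132 + l))
S(109) + Y = (-223 + 109)/(-132 + 109) + 4819 = -114/(-23) + 4819 = -1/23*(-114) + 4819 = 114/23 + 4819 = 110951/23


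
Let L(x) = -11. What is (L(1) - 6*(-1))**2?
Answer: 25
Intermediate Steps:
(L(1) - 6*(-1))**2 = (-11 - 6*(-1))**2 = (-11 + 6)**2 = (-5)**2 = 25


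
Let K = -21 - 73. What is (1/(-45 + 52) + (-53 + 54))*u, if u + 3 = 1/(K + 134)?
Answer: -17/5 ≈ -3.4000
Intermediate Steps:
K = -94
u = -119/40 (u = -3 + 1/(-94 + 134) = -3 + 1/40 = -119/40 ≈ -2.9750)
(1/(-45 + 52) + (-53 + 54))*u = (1/(-45 + 52) + (-53 + 54))*(-119/40) = (1/7 + 1)*(-119/40) = (⅐ + 1)*(-119/40) = (8/7)*(-119/40) = -17/5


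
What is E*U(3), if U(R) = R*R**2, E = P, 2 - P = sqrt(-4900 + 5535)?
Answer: 54 - 27*sqrt(635) ≈ -626.38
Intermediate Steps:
P = 2 - sqrt(635) (P = 2 - sqrt(-4900 + 5535) = 2 - sqrt(635) ≈ -23.199)
E = 2 - sqrt(635) ≈ -23.199
U(R) = R**3
E*U(3) = (2 - sqrt(635))*3**3 = (2 - sqrt(635))*27 = 54 - 27*sqrt(635)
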